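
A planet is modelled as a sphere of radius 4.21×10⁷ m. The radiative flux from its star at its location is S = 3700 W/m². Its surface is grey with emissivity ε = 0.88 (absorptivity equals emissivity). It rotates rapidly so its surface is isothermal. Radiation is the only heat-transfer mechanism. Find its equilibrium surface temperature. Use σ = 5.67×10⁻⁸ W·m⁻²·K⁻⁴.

T ≈ 357 K

At equilibrium, absorbed power = emitted power.
Absorbing cross-section = πr² = 5.568×10¹⁵ m²; emitting surface = 4πr² = 2.227×10¹⁶ m² (ratio 4).
εS·A_cross = εσ·A_surf·T⁴  ⇒  T⁴ = S/(4σ)   (ε cancels).
T⁴ = 3700/(4·5.67×10⁻⁸) = 1.631×10¹⁰ K⁴.
T = (1.631×10¹⁰)^(1/4).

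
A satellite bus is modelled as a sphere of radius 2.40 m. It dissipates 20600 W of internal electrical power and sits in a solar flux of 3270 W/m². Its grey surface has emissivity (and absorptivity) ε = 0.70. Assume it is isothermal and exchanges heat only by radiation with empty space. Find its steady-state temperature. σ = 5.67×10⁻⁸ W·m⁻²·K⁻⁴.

T ≈ 383 K

At steady state, absorbed solar power + internal power = radiated power.
Absorbed: α·S·A_cross = 0.70·3270·18.10 = 41420 W (cross-section πr²).
Total input = 41420 + 20600 = 62020 W.
Radiated: εσ·A_surf·T⁴ with A_surf = 4πr² = 72.38 m².
T⁴ = 62020/(0.70·5.67×10⁻⁸·72.38) = 2.159×10¹⁰ K⁴.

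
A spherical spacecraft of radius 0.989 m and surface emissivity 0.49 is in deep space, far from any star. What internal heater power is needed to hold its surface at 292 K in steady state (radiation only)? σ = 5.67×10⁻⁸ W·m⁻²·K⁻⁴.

P = εσ·4πr²·T⁴.
4πr² = 12.29 m²; T⁴ = 7.270×10⁹ K⁴.
P = 0.49·5.67×10⁻⁸·12.29·7.270×10⁹.

P ≈ 2480 W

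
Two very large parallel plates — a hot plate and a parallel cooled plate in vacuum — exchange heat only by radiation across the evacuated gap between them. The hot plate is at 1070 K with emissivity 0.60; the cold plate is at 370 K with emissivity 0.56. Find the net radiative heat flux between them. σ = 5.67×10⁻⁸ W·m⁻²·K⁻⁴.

q ≈ 29900 W/m²

For two infinite grey parallel plates, q = σ(T₁⁴ − T₂⁴)/(1/ε₁ + 1/ε₂ − 1).
T₁⁴ − T₂⁴ = 1.311×10¹² − 1.874×10¹⁰ = 1.292×10¹² K⁴.
1/ε₁ + 1/ε₂ − 1 = 1.667 + 1.786 − 1 = 2.452.
q = 5.67×10⁻⁸ × 1.292×10¹² / 2.452.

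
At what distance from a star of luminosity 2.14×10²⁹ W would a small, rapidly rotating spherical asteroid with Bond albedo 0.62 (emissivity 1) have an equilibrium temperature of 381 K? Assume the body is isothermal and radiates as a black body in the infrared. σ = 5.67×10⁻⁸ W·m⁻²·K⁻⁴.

For an isothermal black-emitting sphere, (1−a)S·πr² = σ·4πr²·T⁴ ⇒ S = 4σT⁴/(1−a).
S = 4·5.67×10⁻⁸·(381)⁴/0.380 = 12580 W/m².
Flux falls as S = L/(4πd²), so d = √(L/(4πS)) = √(2.14×10²⁹/(4π·12580)).

d ≈ 1.16×10¹² m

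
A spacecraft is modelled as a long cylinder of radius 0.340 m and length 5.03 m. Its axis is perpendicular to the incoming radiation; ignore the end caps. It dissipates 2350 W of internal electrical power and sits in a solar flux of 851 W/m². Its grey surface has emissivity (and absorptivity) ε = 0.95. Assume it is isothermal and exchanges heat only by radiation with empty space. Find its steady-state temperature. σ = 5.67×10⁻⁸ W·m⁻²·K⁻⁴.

At steady state, absorbed solar power + internal power = radiated power.
Absorbed: α·S·A_cross = 0.95·851·3.420 = 2765 W (cross-section 2rL).
Total input = 2765 + 2350 = 5115 W.
Radiated: εσ·A_surf·T⁴ with A_surf = 2πrL = 10.75 m².
T⁴ = 5115/(0.95·5.67×10⁻⁸·10.75) = 8.838×10⁹ K⁴.

T ≈ 307 K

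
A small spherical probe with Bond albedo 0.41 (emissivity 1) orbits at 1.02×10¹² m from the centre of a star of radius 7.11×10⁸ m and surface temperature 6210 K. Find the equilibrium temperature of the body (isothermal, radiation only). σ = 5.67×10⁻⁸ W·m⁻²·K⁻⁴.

T ≈ 102 K

The star's surface emits σT_*⁴; at distance d the flux is S = σT_*⁴(R_*/d)².
S = 5.67×10⁻⁸·(6210)⁴·(7.11×10⁸/1.02×10¹²)² = 40.97 W/m².
For an isothermal sphere T⁴ = (1−a)S/(4σ) = 1.066×10⁸ K⁴.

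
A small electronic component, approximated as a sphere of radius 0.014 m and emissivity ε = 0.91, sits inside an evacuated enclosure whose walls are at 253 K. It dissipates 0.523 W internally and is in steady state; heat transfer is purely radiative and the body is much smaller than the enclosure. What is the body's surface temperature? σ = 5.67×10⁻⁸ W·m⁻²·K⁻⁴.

T ≈ 301 K

For a small grey body in a large enclosure, net radiated power = εσA(T⁴ − T_w⁴).
Steady state: P = εσA(T⁴ − T_w⁴) with A = 4πr² = 0.002463 m².
T⁴ = P/(εσA) + T_w⁴ = 0.523/(0.91·5.67×10⁻⁸·0.002463) + (253)⁴
    = 4.115×10⁹ + 4.097×10⁹ = 8.213×10⁹ K⁴.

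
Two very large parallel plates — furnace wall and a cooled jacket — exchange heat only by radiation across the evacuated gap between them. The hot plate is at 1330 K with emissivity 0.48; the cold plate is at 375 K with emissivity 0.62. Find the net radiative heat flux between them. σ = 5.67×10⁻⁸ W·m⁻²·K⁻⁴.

q ≈ 65400 W/m²

For two infinite grey parallel plates, q = σ(T₁⁴ − T₂⁴)/(1/ε₁ + 1/ε₂ − 1).
T₁⁴ − T₂⁴ = 3.129×10¹² − 1.978×10¹⁰ = 3.109×10¹² K⁴.
1/ε₁ + 1/ε₂ − 1 = 2.083 + 1.613 − 1 = 2.696.
q = 5.67×10⁻⁸ × 3.109×10¹² / 2.696.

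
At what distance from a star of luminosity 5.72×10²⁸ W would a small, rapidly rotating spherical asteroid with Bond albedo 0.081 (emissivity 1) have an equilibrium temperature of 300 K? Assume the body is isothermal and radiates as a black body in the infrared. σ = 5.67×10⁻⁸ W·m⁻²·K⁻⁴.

d ≈ 1.51×10¹² m

For an isothermal black-emitting sphere, (1−a)S·πr² = σ·4πr²·T⁴ ⇒ S = 4σT⁴/(1−a).
S = 4·5.67×10⁻⁸·(300)⁴/0.919 = 1999 W/m².
Flux falls as S = L/(4πd²), so d = √(L/(4πS)) = √(5.72×10²⁸/(4π·1999)).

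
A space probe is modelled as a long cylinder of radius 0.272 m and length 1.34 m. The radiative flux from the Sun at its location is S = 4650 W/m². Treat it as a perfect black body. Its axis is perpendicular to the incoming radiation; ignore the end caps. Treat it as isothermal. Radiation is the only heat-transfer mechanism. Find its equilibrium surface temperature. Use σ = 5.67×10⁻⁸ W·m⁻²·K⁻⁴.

At equilibrium, absorbed power = emitted power.
Absorbing cross-section = 2rL = 0.7290 m²; emitting surface = 2πrL = 2.290 m² (ratio π).
S·A_cross = εσ·A_surf·T⁴  ⇒  T⁴ = S/(πσ).
T⁴ = 1.00·4650/(π·5.67×10⁻⁸) = 2.610×10¹⁰ K⁴.
T = (2.610×10¹⁰)^(1/4).

T ≈ 402 K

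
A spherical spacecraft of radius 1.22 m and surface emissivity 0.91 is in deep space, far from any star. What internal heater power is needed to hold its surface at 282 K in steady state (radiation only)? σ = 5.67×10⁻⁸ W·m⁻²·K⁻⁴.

P ≈ 6100 W

P = εσ·4πr²·T⁴.
4πr² = 18.70 m²; T⁴ = 6.324×10⁹ K⁴.
P = 0.91·5.67×10⁻⁸·18.70·6.324×10⁹.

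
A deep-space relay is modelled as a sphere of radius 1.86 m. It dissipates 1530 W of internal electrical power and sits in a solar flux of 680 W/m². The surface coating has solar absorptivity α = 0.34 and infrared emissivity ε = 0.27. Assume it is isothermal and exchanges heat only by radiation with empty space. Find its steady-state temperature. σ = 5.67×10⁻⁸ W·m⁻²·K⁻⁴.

T ≈ 279 K

At steady state, absorbed solar power + internal power = radiated power.
Absorbed: α·S·A_cross = 0.34·680·10.87 = 2513 W (cross-section πr²).
Total input = 2513 + 1530 = 4043 W.
Radiated: εσ·A_surf·T⁴ with A_surf = 4πr² = 43.47 m².
T⁴ = 4043/(0.27·5.67×10⁻⁸·43.47) = 6.074×10⁹ K⁴.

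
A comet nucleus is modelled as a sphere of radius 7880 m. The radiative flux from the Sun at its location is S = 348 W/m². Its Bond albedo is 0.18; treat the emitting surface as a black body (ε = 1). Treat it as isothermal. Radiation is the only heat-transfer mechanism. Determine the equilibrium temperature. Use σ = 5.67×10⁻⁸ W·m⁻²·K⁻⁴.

T ≈ 188 K

At equilibrium, absorbed power = emitted power.
Absorbing cross-section = πr² = 1.951×10⁸ m²; emitting surface = 4πr² = 7.803×10⁸ m² (ratio 4).
(1−a)S·A_cross = εσ·A_surf·T⁴  ⇒  T⁴ = (1−a)S/(4σ).
T⁴ = 0.820·348/(4·5.67×10⁻⁸) = 1.258×10⁹ K⁴.
T = (1.258×10⁹)^(1/4).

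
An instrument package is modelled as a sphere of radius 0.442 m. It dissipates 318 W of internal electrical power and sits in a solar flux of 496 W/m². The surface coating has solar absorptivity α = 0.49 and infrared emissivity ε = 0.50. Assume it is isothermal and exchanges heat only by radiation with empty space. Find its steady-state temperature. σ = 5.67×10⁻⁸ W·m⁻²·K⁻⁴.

T ≈ 286 K

At steady state, absorbed solar power + internal power = radiated power.
Absorbed: α·S·A_cross = 0.49·496·0.6138 = 149.2 W (cross-section πr²).
Total input = 149.2 + 318 = 467.2 W.
Radiated: εσ·A_surf·T⁴ with A_surf = 4πr² = 2.455 m².
T⁴ = 467.2/(0.50·5.67×10⁻⁸·2.455) = 6.712×10⁹ K⁴.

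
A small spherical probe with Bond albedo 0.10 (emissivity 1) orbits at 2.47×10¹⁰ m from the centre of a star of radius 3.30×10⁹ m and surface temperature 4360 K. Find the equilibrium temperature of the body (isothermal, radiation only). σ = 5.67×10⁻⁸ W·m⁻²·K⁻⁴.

T ≈ 1100 K

The star's surface emits σT_*⁴; at distance d the flux is S = σT_*⁴(R_*/d)².
S = 5.67×10⁻⁸·(4360)⁴·(3.30×10⁹/2.47×10¹⁰)² = 3.657×10⁵ W/m².
For an isothermal sphere T⁴ = (1−a)S/(4σ) = 1.451×10¹² K⁴.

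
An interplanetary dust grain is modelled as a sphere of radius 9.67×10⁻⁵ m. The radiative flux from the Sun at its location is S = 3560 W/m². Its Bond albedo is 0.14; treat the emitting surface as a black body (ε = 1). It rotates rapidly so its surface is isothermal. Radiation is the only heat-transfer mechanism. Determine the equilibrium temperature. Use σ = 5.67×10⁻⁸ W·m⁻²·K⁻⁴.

T ≈ 341 K

At equilibrium, absorbed power = emitted power.
Absorbing cross-section = πr² = 2.938×10⁻⁸ m²; emitting surface = 4πr² = 1.175×10⁻⁷ m² (ratio 4).
(1−a)S·A_cross = εσ·A_surf·T⁴  ⇒  T⁴ = (1−a)S/(4σ).
T⁴ = 0.860·3560/(4·5.67×10⁻⁸) = 1.350×10¹⁰ K⁴.
T = (1.350×10¹⁰)^(1/4).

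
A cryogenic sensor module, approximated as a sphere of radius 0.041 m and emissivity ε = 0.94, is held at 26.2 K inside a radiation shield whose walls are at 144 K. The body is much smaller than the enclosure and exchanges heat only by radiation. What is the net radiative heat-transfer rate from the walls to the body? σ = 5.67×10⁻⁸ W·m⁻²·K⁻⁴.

For a small grey body in a large enclosure: P_net = εσA(T_body⁴ − T_wall⁴).
A = 4πr² = 0.02112 m²; T_body⁴ − T_wall⁴ = 4.712×10⁵ − 4.300×10⁸ = -4.295×10⁸ K⁴.
|P_net| = 0.94·5.67×10⁻⁸·0.02112·4.295×10⁸.

P_net ≈ 0.484 W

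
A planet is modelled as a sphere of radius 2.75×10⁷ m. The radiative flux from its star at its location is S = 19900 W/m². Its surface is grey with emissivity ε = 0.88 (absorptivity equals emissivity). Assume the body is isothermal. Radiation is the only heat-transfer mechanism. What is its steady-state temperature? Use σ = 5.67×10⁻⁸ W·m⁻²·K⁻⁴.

T ≈ 544 K

At equilibrium, absorbed power = emitted power.
Absorbing cross-section = πr² = 2.376×10¹⁵ m²; emitting surface = 4πr² = 9.503×10¹⁵ m² (ratio 4).
εS·A_cross = εσ·A_surf·T⁴  ⇒  T⁴ = S/(4σ)   (ε cancels).
T⁴ = 19900/(4·5.67×10⁻⁸) = 8.774×10¹⁰ K⁴.
T = (8.774×10¹⁰)^(1/4).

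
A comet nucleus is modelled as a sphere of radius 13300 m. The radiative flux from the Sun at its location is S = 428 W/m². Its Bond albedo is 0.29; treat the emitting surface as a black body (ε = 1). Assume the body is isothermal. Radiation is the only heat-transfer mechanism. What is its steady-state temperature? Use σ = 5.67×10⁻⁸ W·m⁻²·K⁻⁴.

At equilibrium, absorbed power = emitted power.
Absorbing cross-section = πr² = 5.557×10⁸ m²; emitting surface = 4πr² = 2.223×10⁹ m² (ratio 4).
(1−a)S·A_cross = εσ·A_surf·T⁴  ⇒  T⁴ = (1−a)S/(4σ).
T⁴ = 0.710·428/(4·5.67×10⁻⁸) = 1.340×10⁹ K⁴.
T = (1.340×10⁹)^(1/4).

T ≈ 191 K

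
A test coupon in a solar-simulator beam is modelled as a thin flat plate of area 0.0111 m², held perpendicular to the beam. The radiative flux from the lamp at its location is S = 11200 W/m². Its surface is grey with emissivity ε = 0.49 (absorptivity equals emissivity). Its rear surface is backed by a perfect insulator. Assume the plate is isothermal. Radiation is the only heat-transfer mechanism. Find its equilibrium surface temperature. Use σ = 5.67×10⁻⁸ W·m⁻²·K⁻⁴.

T ≈ 667 K

At equilibrium, absorbed power = emitted power.
Absorbing cross-section = A = 0.01110 m²; emitting surface = A = 0.01110 m² (ratio 1).
εS·A_cross = εσ·A_surf·T⁴  ⇒  T⁴ = S/(1σ)   (ε cancels).
T⁴ = 11200/(1·5.67×10⁻⁸) = 1.975×10¹¹ K⁴.
T = (1.975×10¹¹)^(1/4).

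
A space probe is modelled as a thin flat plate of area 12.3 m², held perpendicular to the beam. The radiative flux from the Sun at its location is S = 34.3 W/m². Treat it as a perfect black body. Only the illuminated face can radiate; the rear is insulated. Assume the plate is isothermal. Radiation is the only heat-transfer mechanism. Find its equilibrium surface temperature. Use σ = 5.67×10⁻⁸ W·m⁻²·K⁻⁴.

At equilibrium, absorbed power = emitted power.
Absorbing cross-section = A = 12.30 m²; emitting surface = A = 12.30 m² (ratio 1).
S·A_cross = εσ·A_surf·T⁴  ⇒  T⁴ = S/(1σ).
T⁴ = 1.00·34.3/(1·5.67×10⁻⁸) = 6.049×10⁸ K⁴.
T = (6.049×10⁸)^(1/4).

T ≈ 157 K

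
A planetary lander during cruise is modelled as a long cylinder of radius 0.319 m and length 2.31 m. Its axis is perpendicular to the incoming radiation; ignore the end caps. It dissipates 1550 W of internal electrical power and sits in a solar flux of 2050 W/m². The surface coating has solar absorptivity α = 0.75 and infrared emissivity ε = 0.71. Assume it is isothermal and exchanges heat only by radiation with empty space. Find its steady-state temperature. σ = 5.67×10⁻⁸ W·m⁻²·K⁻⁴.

At steady state, absorbed solar power + internal power = radiated power.
Absorbed: α·S·A_cross = 0.75·2050·1.474 = 2266 W (cross-section 2rL).
Total input = 2266 + 1550 = 3816 W.
Radiated: εσ·A_surf·T⁴ with A_surf = 2πrL = 4.630 m².
T⁴ = 3816/(0.71·5.67×10⁻⁸·4.630) = 2.047×10¹⁰ K⁴.

T ≈ 378 K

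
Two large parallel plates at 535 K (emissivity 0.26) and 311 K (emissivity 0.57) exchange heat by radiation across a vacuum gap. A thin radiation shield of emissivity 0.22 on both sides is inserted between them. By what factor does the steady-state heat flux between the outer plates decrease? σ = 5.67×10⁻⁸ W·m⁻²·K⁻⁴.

Without shield: q₀ = σΔ(T⁴)/(1/ε₁+1/ε₂−1) with denominator 4.601.
With shield the two gaps are in series; the resistances add: (1/ε₁+1/ε_s−1)+(1/ε_s+1/ε₂−1) = 7.392+5.300 = 12.69.
Heat-flux ratio q₀/q = 12.69/4.601.

factor ≈ 2.76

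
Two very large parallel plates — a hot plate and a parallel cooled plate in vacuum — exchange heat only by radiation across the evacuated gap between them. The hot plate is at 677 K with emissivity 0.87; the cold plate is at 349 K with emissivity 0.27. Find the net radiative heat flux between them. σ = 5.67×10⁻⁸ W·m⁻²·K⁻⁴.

q ≈ 2870 W/m²

For two infinite grey parallel plates, q = σ(T₁⁴ − T₂⁴)/(1/ε₁ + 1/ε₂ − 1).
T₁⁴ − T₂⁴ = 2.101×10¹¹ − 1.484×10¹⁰ = 1.952×10¹¹ K⁴.
1/ε₁ + 1/ε₂ − 1 = 1.149 + 3.704 − 1 = 3.853.
q = 5.67×10⁻⁸ × 1.952×10¹¹ / 3.853.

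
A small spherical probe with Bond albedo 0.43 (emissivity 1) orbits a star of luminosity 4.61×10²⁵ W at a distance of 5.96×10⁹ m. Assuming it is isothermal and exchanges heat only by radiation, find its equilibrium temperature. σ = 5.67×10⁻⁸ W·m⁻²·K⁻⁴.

First find the stellar flux at distance d: S = L/(4πd²) = 4.61×10²⁵/(4π·(5.96×10⁹)²) = 1.033×10⁵ W/m².
For an isothermal sphere, absorbed (1−a)S·πr² = emitted σ·4πr²·T⁴, so T⁴ = (1−a)S/(4σ).
T⁴ = 0.570·1.033×10⁵/(4·5.67×10⁻⁸) = 2.596×10¹¹ K⁴.

T ≈ 714 K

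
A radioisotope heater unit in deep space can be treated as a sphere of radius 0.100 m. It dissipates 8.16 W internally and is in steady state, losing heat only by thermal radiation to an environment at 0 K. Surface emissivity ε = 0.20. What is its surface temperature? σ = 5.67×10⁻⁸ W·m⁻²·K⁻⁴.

T ≈ 275 K

Steady state: internal power = radiated power, P = εσA T⁴.
Radiating area A = 4πr² = 0.1257 m².
T⁴ = P/(εσA) = 8.16/(0.20·5.67×10⁻⁸·0.1257) = 5.726×10⁹ K⁴.
T = (5.726×10⁹)^(1/4).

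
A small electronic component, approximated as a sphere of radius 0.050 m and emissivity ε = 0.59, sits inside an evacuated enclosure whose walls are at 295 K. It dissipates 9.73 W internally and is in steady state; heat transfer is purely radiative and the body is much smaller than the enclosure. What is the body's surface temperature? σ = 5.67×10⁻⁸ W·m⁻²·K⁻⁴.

T ≈ 360 K

For a small grey body in a large enclosure, net radiated power = εσA(T⁴ − T_w⁴).
Steady state: P = εσA(T⁴ − T_w⁴) with A = 4πr² = 0.03142 m².
T⁴ = P/(εσA) + T_w⁴ = 9.73/(0.59·5.67×10⁻⁸·0.03142) + (295)⁴
    = 9.258×10⁹ + 7.573×10⁹ = 1.683×10¹⁰ K⁴.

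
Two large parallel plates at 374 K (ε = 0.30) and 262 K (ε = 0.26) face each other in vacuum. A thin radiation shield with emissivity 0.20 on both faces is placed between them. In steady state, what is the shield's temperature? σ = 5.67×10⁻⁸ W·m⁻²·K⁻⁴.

In steady state the net flux on the hot side equals that on the cold side.
σ(T₁⁴−T_s⁴)/D₁ = σ(T_s⁴−T₂⁴)/D₂, with D₁ = 1/ε₁+1/ε_s−1 = 7.333, D₂ = 1/ε_s+1/ε₂−1 = 7.846.
Solve for T_s⁴: T_s⁴ = (D₂·T₁⁴ + D₁·T₂⁴)/(D₁+D₂) = 1.239×10¹⁰ K⁴.

T_s ≈ 334 K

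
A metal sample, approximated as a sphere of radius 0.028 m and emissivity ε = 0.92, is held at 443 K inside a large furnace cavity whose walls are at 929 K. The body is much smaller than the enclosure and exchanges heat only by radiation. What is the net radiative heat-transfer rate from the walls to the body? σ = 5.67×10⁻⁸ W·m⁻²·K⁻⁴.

For a small grey body in a large enclosure: P_net = εσA(T_body⁴ − T_wall⁴).
A = 4πr² = 0.009852 m²; T_body⁴ − T_wall⁴ = 3.851×10¹⁰ − 7.448×10¹¹ = -7.063×10¹¹ K⁴.
|P_net| = 0.92·5.67×10⁻⁸·0.009852·7.063×10¹¹.

P_net ≈ 363 W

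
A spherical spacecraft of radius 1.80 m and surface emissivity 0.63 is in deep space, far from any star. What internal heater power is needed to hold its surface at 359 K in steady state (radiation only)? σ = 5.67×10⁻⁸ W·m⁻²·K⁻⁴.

P = εσ·4πr²·T⁴.
4πr² = 40.72 m²; T⁴ = 1.661×10¹⁰ K⁴.
P = 0.63·5.67×10⁻⁸·40.72·1.661×10¹⁰.

P ≈ 24200 W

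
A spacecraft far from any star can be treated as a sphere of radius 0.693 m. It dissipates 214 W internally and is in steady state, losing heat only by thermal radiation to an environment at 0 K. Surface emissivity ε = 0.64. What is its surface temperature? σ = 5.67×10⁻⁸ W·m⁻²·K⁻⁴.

Steady state: internal power = radiated power, P = εσA T⁴.
Radiating area A = 4πr² = 6.035 m².
T⁴ = P/(εσA) = 214/(0.64·5.67×10⁻⁸·6.035) = 9.772×10⁸ K⁴.
T = (9.772×10⁸)^(1/4).

T ≈ 177 K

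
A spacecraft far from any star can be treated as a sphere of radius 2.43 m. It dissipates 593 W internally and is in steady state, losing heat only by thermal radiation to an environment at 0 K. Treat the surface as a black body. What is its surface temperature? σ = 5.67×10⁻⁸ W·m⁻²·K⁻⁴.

Steady state: internal power = radiated power, P = εσA T⁴.
Radiating area A = 4πr² = 74.20 m².
T⁴ = P/(εσA) = 593/(1.0·5.67×10⁻⁸·74.20) = 1.409×10⁸ K⁴.
T = (1.409×10⁸)^(1/4).

T ≈ 109 K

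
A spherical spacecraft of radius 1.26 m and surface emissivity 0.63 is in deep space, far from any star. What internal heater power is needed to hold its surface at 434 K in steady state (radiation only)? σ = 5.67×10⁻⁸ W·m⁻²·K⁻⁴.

P ≈ 25300 W

P = εσ·4πr²·T⁴.
4πr² = 19.95 m²; T⁴ = 3.548×10¹⁰ K⁴.
P = 0.63·5.67×10⁻⁸·19.95·3.548×10¹⁰.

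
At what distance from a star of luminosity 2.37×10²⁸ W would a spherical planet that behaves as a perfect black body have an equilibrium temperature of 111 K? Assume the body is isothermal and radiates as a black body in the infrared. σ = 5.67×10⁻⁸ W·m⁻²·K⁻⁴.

For an isothermal black-emitting sphere, (1−a)S·πr² = σ·4πr²·T⁴ ⇒ S = 4σT⁴/(1−a).
S = 4·5.67×10⁻⁸·(111)⁴/1.00 = 34.43 W/m².
Flux falls as S = L/(4πd²), so d = √(L/(4πS)) = √(2.37×10²⁸/(4π·34.43)).

d ≈ 7.40×10¹² m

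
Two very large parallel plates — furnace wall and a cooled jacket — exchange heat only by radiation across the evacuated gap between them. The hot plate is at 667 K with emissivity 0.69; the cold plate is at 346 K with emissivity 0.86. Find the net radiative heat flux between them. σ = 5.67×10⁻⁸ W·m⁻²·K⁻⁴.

q ≈ 6460 W/m²

For two infinite grey parallel plates, q = σ(T₁⁴ − T₂⁴)/(1/ε₁ + 1/ε₂ − 1).
T₁⁴ − T₂⁴ = 1.979×10¹¹ − 1.433×10¹⁰ = 1.836×10¹¹ K⁴.
1/ε₁ + 1/ε₂ − 1 = 1.449 + 1.163 − 1 = 1.612.
q = 5.67×10⁻⁸ × 1.836×10¹¹ / 1.612.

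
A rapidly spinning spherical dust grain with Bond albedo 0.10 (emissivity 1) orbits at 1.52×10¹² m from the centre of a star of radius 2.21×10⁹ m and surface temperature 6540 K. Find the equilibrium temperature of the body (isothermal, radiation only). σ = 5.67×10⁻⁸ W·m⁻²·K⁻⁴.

T ≈ 172 K

The star's surface emits σT_*⁴; at distance d the flux is S = σT_*⁴(R_*/d)².
S = 5.67×10⁻⁸·(6540)⁴·(2.21×10⁹/1.52×10¹²)² = 219.3 W/m².
For an isothermal sphere T⁴ = (1−a)S/(4σ) = 8.701×10⁸ K⁴.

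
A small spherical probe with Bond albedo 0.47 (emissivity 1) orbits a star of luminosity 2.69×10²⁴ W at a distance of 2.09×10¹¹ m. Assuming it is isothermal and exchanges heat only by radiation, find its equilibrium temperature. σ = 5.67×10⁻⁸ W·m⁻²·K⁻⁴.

First find the stellar flux at distance d: S = L/(4πd²) = 2.69×10²⁴/(4π·(2.09×10¹¹)²) = 4.901 W/m².
For an isothermal sphere, absorbed (1−a)S·πr² = emitted σ·4πr²·T⁴, so T⁴ = (1−a)S/(4σ).
T⁴ = 0.530·4.901/(4·5.67×10⁻⁸) = 1.145×10⁷ K⁴.

T ≈ 58.2 K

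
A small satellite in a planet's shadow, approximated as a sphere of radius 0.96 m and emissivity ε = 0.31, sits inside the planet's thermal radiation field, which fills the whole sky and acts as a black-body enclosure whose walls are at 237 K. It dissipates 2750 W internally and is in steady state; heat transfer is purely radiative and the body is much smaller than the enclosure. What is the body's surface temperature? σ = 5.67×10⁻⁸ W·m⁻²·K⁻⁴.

For a small grey body in a large enclosure, net radiated power = εσA(T⁴ − T_w⁴).
Steady state: P = εσA(T⁴ − T_w⁴) with A = 4πr² = 11.58 m².
T⁴ = P/(εσA) + T_w⁴ = 2750/(0.31·5.67×10⁻⁸·11.58) + (237)⁴
    = 1.351×10¹⁰ + 3.155×10⁹ = 1.666×10¹⁰ K⁴.

T ≈ 359 K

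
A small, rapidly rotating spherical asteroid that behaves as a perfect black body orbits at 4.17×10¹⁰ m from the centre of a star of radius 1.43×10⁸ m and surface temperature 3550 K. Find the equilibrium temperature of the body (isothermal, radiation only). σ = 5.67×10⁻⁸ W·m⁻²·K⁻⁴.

T ≈ 147 K

The star's surface emits σT_*⁴; at distance d the flux is S = σT_*⁴(R_*/d)².
S = 5.67×10⁻⁸·(3550)⁴·(1.43×10⁸/4.17×10¹⁰)² = 105.9 W/m².
For an isothermal sphere T⁴ = (1−a)S/(4σ) = 4.669×10⁸ K⁴.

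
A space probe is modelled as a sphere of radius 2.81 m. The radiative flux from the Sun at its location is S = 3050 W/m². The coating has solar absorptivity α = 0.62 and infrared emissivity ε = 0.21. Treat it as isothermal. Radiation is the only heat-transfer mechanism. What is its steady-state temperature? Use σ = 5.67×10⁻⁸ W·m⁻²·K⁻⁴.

T ≈ 446 K

At equilibrium, absorbed power = emitted power.
Absorbing cross-section = πr² = 24.81 m²; emitting surface = 4πr² = 99.23 m² (ratio 4).
αS·A_cross = εσ·A_surf·T⁴  ⇒  T⁴ = αS/(ε·4σ).
T⁴ = 0.620·3050/(0.21·4·5.67×10⁻⁸) = 3.970×10¹⁰ K⁴.
T = (3.970×10¹⁰)^(1/4).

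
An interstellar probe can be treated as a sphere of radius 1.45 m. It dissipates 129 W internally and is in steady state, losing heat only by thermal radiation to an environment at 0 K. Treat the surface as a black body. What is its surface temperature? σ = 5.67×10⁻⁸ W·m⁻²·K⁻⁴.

Steady state: internal power = radiated power, P = εσA T⁴.
Radiating area A = 4πr² = 26.42 m².
T⁴ = P/(εσA) = 129/(1.0·5.67×10⁻⁸·26.42) = 8.611×10⁷ K⁴.
T = (8.611×10⁷)^(1/4).

T ≈ 96.3 K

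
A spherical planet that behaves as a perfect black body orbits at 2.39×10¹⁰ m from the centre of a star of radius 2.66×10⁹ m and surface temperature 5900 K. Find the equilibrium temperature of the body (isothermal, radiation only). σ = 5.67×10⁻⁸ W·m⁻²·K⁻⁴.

T ≈ 1390 K

The star's surface emits σT_*⁴; at distance d the flux is S = σT_*⁴(R_*/d)².
S = 5.67×10⁻⁸·(5900)⁴·(2.66×10⁹/2.39×10¹⁰)² = 8.511×10⁵ W/m².
For an isothermal sphere T⁴ = (1−a)S/(4σ) = 3.752×10¹² K⁴.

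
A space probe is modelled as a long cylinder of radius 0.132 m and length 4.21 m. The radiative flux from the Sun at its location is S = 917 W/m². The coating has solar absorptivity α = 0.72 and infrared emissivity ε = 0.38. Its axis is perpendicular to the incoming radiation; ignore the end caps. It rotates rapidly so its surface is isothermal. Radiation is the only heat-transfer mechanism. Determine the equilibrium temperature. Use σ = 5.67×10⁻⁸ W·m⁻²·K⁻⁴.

T ≈ 314 K

At equilibrium, absorbed power = emitted power.
Absorbing cross-section = 2rL = 1.111 m²; emitting surface = 2πrL = 3.492 m² (ratio π).
αS·A_cross = εσ·A_surf·T⁴  ⇒  T⁴ = αS/(ε·πσ).
T⁴ = 0.720·917/(0.38·π·5.67×10⁻⁸) = 9.754×10⁹ K⁴.
T = (9.754×10⁹)^(1/4).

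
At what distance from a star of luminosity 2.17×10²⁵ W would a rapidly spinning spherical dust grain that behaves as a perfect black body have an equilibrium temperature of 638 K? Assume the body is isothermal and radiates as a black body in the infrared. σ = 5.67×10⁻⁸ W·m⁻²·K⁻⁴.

d ≈ 6.78×10⁹ m

For an isothermal black-emitting sphere, (1−a)S·πr² = σ·4πr²·T⁴ ⇒ S = 4σT⁴/(1−a).
S = 4·5.67×10⁻⁸·(638)⁴/1.00 = 37580 W/m².
Flux falls as S = L/(4πd²), so d = √(L/(4πS)) = √(2.17×10²⁵/(4π·37580)).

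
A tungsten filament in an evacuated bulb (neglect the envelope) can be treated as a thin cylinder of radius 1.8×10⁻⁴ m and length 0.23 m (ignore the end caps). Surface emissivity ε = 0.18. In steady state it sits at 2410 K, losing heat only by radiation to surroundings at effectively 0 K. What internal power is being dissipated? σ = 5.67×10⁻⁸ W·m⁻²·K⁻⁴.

Steady state: P = εσA T⁴.
A = 2πrL = 2.601×10⁻⁴ m²; T⁴ = (2410)⁴ = 3.373×10¹³ K⁴.
P = 0.18 × 5.67×10⁻⁸ × 2.601×10⁻⁴ × 3.373×10¹³.

P ≈ 89.6 W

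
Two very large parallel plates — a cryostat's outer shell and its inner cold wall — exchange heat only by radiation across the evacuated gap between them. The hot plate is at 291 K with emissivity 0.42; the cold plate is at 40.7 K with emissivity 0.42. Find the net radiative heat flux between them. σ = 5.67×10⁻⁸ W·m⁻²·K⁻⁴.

For two infinite grey parallel plates, q = σ(T₁⁴ − T₂⁴)/(1/ε₁ + 1/ε₂ − 1).
T₁⁴ − T₂⁴ = 7.171×10⁹ − 2.744×10⁶ = 7.168×10⁹ K⁴.
1/ε₁ + 1/ε₂ − 1 = 2.381 + 2.381 − 1 = 3.762.
q = 5.67×10⁻⁸ × 7.168×10⁹ / 3.762.

q ≈ 108 W/m²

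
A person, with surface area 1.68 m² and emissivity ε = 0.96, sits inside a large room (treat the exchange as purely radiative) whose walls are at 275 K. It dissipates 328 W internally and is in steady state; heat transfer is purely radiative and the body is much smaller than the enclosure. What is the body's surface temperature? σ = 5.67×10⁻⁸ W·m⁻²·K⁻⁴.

T ≈ 311 K

For a small grey body in a large enclosure, net radiated power = εσA(T⁴ − T_w⁴).
Steady state: P = εσA(T⁴ − T_w⁴) with A = 1.68 m².
T⁴ = P/(εσA) + T_w⁴ = 328/(0.96·5.67×10⁻⁸·1.680) + (275)⁴
    = 3.587×10⁹ + 5.719×10⁹ = 9.306×10⁹ K⁴.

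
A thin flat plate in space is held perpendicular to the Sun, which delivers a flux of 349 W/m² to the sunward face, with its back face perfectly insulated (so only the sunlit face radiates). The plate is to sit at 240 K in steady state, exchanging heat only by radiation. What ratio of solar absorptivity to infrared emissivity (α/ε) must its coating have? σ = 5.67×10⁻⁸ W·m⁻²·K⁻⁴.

α/ε ≈ 0.539

Balance: αS·A = εσ·1A·T⁴ ⇒ α/ε = σT⁴/S.
α/ε = 5.67×10⁻⁸·(240)⁴/349 = 5.67×10⁻⁸·3.318×10⁹/349.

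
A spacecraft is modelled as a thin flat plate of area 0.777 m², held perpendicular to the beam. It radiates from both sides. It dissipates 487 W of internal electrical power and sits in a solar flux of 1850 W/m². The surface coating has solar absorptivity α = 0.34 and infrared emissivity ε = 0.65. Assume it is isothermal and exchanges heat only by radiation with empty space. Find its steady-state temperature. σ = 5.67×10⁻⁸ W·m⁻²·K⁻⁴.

At steady state, absorbed solar power + internal power = radiated power.
Absorbed: α·S·A_cross = 0.34·1850·0.7770 = 488.7 W (cross-section A).
Total input = 488.7 + 487 = 975.7 W.
Radiated: εσ·A_surf·T⁴ with A_surf = 2A = 1.554 m².
T⁴ = 975.7/(0.65·5.67×10⁻⁸·1.554) = 1.704×10¹⁰ K⁴.

T ≈ 361 K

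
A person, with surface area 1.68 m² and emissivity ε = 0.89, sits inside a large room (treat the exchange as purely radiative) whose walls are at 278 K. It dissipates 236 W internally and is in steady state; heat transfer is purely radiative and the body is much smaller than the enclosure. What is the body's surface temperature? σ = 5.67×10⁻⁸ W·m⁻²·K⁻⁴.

T ≈ 306 K

For a small grey body in a large enclosure, net radiated power = εσA(T⁴ − T_w⁴).
Steady state: P = εσA(T⁴ − T_w⁴) with A = 1.68 m².
T⁴ = P/(εσA) + T_w⁴ = 236/(0.89·5.67×10⁻⁸·1.680) + (278)⁴
    = 2.784×10⁹ + 5.973×10⁹ = 8.757×10⁹ K⁴.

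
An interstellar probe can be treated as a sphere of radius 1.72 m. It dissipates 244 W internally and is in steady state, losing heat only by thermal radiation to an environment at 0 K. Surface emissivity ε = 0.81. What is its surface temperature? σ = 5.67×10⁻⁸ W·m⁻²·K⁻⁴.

Steady state: internal power = radiated power, P = εσA T⁴.
Radiating area A = 4πr² = 37.18 m².
T⁴ = P/(εσA) = 244/(0.81·5.67×10⁻⁸·37.18) = 1.429×10⁸ K⁴.
T = (1.429×10⁸)^(1/4).

T ≈ 109 K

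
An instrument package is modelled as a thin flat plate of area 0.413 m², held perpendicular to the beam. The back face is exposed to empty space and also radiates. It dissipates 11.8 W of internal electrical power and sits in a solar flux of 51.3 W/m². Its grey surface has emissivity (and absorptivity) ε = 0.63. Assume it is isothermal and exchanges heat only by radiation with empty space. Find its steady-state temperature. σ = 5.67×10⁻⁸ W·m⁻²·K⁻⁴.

At steady state, absorbed solar power + internal power = radiated power.
Absorbed: α·S·A_cross = 0.63·51.3·0.4130 = 13.35 W (cross-section A).
Total input = 13.35 + 11.8 = 25.15 W.
Radiated: εσ·A_surf·T⁴ with A_surf = 2A = 0.8260 m².
T⁴ = 25.15/(0.63·5.67×10⁻⁸·0.8260) = 8.523×10⁸ K⁴.

T ≈ 171 K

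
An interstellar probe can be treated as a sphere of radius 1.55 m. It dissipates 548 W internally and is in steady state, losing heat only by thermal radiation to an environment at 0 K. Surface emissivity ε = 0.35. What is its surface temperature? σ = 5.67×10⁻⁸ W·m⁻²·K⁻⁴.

Steady state: internal power = radiated power, P = εσA T⁴.
Radiating area A = 4πr² = 30.19 m².
T⁴ = P/(εσA) = 548/(0.35·5.67×10⁻⁸·30.19) = 9.147×10⁸ K⁴.
T = (9.147×10⁸)^(1/4).

T ≈ 174 K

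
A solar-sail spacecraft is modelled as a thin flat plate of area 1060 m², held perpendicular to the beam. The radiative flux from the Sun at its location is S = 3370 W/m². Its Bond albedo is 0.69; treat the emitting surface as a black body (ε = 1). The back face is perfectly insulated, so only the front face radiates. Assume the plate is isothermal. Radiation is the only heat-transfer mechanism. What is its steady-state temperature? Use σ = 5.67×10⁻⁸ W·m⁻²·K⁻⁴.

T ≈ 368 K

At equilibrium, absorbed power = emitted power.
Absorbing cross-section = A = 1060 m²; emitting surface = A = 1060 m² (ratio 1).
(1−a)S·A_cross = εσ·A_surf·T⁴  ⇒  T⁴ = (1−a)S/(1σ).
T⁴ = 0.310·3370/(1·5.67×10⁻⁸) = 1.843×10¹⁰ K⁴.
T = (1.843×10¹⁰)^(1/4).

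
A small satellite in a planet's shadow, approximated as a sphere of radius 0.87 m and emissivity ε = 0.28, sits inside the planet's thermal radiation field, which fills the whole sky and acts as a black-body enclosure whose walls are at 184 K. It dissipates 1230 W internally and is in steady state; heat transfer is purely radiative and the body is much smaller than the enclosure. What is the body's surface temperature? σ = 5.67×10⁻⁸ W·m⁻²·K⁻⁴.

T ≈ 310 K

For a small grey body in a large enclosure, net radiated power = εσA(T⁴ − T_w⁴).
Steady state: P = εσA(T⁴ − T_w⁴) with A = 4πr² = 9.511 m².
T⁴ = P/(εσA) + T_w⁴ = 1230/(0.28·5.67×10⁻⁸·9.511) + (184)⁴
    = 8.145×10⁹ + 1.146×10⁹ = 9.292×10⁹ K⁴.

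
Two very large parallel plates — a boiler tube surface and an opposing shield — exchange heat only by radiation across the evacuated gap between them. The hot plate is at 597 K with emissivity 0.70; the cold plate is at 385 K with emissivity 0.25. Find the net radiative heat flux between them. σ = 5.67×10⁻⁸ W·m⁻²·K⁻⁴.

q ≈ 1350 W/m²

For two infinite grey parallel plates, q = σ(T₁⁴ − T₂⁴)/(1/ε₁ + 1/ε₂ − 1).
T₁⁴ − T₂⁴ = 1.270×10¹¹ − 2.197×10¹⁰ = 1.051×10¹¹ K⁴.
1/ε₁ + 1/ε₂ − 1 = 1.429 + 4.000 − 1 = 4.429.
q = 5.67×10⁻⁸ × 1.051×10¹¹ / 4.429.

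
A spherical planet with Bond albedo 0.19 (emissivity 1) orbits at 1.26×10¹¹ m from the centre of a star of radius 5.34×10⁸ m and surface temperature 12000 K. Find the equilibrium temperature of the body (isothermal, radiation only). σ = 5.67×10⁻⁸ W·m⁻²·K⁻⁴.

T ≈ 524 K

The star's surface emits σT_*⁴; at distance d the flux is S = σT_*⁴(R_*/d)².
S = 5.67×10⁻⁸·(12000)⁴·(5.34×10⁸/1.26×10¹¹)² = 21120 W/m².
For an isothermal sphere T⁴ = (1−a)S/(4σ) = 7.542×10¹⁰ K⁴.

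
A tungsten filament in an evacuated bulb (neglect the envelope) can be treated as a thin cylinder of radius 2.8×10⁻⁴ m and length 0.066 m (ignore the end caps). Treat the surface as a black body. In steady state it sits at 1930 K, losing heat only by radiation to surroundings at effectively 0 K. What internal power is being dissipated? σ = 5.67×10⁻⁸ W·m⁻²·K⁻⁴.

Steady state: P = εσA T⁴.
A = 2πrL = 1.161×10⁻⁴ m²; T⁴ = (1930)⁴ = 1.387×10¹³ K⁴.
P = 1.0 × 5.67×10⁻⁸ × 1.161×10⁻⁴ × 1.387×10¹³.

P ≈ 91.3 W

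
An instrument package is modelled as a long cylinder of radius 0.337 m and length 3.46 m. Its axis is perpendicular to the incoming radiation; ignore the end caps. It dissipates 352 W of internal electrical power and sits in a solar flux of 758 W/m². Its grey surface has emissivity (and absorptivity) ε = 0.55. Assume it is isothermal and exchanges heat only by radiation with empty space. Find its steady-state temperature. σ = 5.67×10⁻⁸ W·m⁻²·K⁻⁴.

T ≈ 276 K

At steady state, absorbed solar power + internal power = radiated power.
Absorbed: α·S·A_cross = 0.55·758·2.332 = 972.2 W (cross-section 2rL).
Total input = 972.2 + 352 = 1324 W.
Radiated: εσ·A_surf·T⁴ with A_surf = 2πrL = 7.326 m².
T⁴ = 1324/(0.55·5.67×10⁻⁸·7.326) = 5.796×10⁹ K⁴.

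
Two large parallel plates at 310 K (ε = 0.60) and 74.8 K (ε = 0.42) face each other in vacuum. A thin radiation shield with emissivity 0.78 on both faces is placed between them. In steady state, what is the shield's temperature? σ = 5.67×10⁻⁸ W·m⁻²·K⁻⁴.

T_s ≈ 270 K

In steady state the net flux on the hot side equals that on the cold side.
σ(T₁⁴−T_s⁴)/D₁ = σ(T_s⁴−T₂⁴)/D₂, with D₁ = 1/ε₁+1/ε_s−1 = 1.949, D₂ = 1/ε_s+1/ε₂−1 = 2.663.
Solve for T_s⁴: T_s⁴ = (D₂·T₁⁴ + D₁·T₂⁴)/(D₁+D₂) = 5.346×10⁹ K⁴.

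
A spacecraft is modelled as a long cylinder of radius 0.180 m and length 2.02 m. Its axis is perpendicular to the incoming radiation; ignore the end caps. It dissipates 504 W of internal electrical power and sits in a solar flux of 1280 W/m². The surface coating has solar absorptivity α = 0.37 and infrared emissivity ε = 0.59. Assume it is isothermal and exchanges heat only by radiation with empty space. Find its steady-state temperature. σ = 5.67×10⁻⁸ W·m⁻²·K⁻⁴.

T ≈ 325 K

At steady state, absorbed solar power + internal power = radiated power.
Absorbed: α·S·A_cross = 0.37·1280·0.7272 = 344.4 W (cross-section 2rL).
Total input = 344.4 + 504 = 848.4 W.
Radiated: εσ·A_surf·T⁴ with A_surf = 2πrL = 2.285 m².
T⁴ = 848.4/(0.59·5.67×10⁻⁸·2.285) = 1.110×10¹⁰ K⁴.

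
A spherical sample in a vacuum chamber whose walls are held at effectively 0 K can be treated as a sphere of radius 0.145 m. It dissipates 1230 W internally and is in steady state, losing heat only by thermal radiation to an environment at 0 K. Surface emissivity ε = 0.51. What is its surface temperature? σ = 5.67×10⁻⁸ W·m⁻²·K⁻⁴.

Steady state: internal power = radiated power, P = εσA T⁴.
Radiating area A = 4πr² = 0.2642 m².
T⁴ = P/(εσA) = 1230/(0.51·5.67×10⁻⁸·0.2642) = 1.610×10¹¹ K⁴.
T = (1.610×10¹¹)^(1/4).

T ≈ 633 K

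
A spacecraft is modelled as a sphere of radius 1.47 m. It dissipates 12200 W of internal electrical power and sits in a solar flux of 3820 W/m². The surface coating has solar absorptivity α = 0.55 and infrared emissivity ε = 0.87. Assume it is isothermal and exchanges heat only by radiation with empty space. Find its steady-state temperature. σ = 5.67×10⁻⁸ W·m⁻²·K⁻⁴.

T ≈ 375 K

At steady state, absorbed solar power + internal power = radiated power.
Absorbed: α·S·A_cross = 0.55·3820·6.789 = 14260 W (cross-section πr²).
Total input = 14260 + 12200 = 26460 W.
Radiated: εσ·A_surf·T⁴ with A_surf = 4πr² = 27.15 m².
T⁴ = 26460/(0.87·5.67×10⁻⁸·27.15) = 1.976×10¹⁰ K⁴.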